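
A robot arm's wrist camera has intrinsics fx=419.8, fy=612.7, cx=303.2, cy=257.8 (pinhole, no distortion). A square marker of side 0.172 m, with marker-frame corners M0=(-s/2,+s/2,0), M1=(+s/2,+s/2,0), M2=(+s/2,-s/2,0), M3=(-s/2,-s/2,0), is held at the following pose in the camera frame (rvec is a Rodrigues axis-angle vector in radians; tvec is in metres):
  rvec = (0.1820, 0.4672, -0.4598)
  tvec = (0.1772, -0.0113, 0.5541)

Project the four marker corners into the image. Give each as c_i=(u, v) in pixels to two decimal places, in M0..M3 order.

c0=(407.44, 357.45) c1=(534.10, 295.03) c2=(472.93, 112.76) c3=(352.29, 201.49)

Intrinsics K: fx=419.8, fy=612.7, cx=303.2, cy=257.8
Marker side s = 0.172 m; corners in marker frame (Z=0):
  M0 = (-0.0860, +0.0860, 0)
  M1 = (+0.0860, +0.0860, 0)
  M2 = (+0.0860, -0.0860, 0)
  M3 = (-0.0860, -0.0860, 0)
rvec = (0.1820, 0.4672, -0.4598), |rvec| = θ = 0.68031 rad = 38.979°
Rodrigues: sinθ=0.62903, 1−cosθ=0.22262; R = I + sinθ·[k]× + (1−cosθ)·[k]×²:
    [+0.79331 +0.46605 +0.39173]
    [-0.38424 +0.88237 -0.27161]
    [-0.47224 +0.06495 +0.87907]
t = (0.1772, -0.0113, 0.5541) m
M0: Pc = R·M0+t = (+0.14905, +0.09763, +0.60030); u = 419.8·(+0.14905)/0.60030 + 303.2 = 407.4369, v = 612.7·(+0.09763)/0.60030 + 257.8 = 357.4460
M1: Pc = R·M1+t = (+0.28550, +0.03154, +0.51907); u = 419.8·(+0.28550)/0.51907 + 303.2 = 534.1017, v = 612.7·(+0.03154)/0.51907 + 257.8 = 295.0279
M2: Pc = R·M2+t = (+0.20535, -0.12023, +0.50790); u = 419.8·(+0.20535)/0.50790 + 303.2 = 472.9256, v = 612.7·(-0.12023)/0.50790 + 257.8 = 112.7633
M3: Pc = R·M3+t = (+0.06890, -0.05414, +0.58913); u = 419.8·(+0.06890)/0.58913 + 303.2 = 352.2933, v = 612.7·(-0.05414)/0.58913 + 257.8 = 201.4945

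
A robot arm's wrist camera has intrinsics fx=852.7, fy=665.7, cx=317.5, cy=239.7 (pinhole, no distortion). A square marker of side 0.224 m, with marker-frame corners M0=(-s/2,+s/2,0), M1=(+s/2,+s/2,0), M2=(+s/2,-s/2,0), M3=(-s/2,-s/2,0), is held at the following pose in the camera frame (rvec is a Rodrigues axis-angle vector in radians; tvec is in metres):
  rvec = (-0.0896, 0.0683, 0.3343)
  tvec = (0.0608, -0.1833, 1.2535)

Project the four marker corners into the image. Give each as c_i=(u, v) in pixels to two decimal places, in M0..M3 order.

Intrinsics K: fx=852.7, fy=665.7, cx=317.5, cy=239.7
Marker side s = 0.224 m; corners in marker frame (Z=0):
  M0 = (-0.1120, +0.1120, 0)
  M1 = (+0.1120, +0.1120, 0)
  M2 = (+0.1120, -0.1120, 0)
  M3 = (-0.1120, -0.1120, 0)
rvec = (-0.0896, 0.0683, 0.3343), |rvec| = θ = 0.35277 rad = 20.212°
Rodrigues: sinθ=0.34550, 1−cosθ=0.06158; R = I + sinθ·[k]× + (1−cosθ)·[k]×²:
    [+0.94239 -0.33044 +0.05207]
    [+0.32438 +0.94073 +0.09905]
    [-0.08171 -0.07645 +0.99372]
t = (0.0608, -0.1833, 1.2535) m
M0: Pc = R·M0+t = (-0.08176, -0.11427, +1.25409); u = 852.7·(-0.08176)/1.25409 + 317.5 = 261.9107, v = 665.7·(-0.11427)/1.25409 + 239.7 = 179.0432
M1: Pc = R·M1+t = (+0.12934, -0.04161, +1.23579); u = 852.7·(+0.12934)/1.23579 + 317.5 = 406.7446, v = 665.7·(-0.04161)/1.23579 + 239.7 = 217.2864
M2: Pc = R·M2+t = (+0.20336, -0.25233, +1.25291); u = 852.7·(+0.20336)/1.25291 + 317.5 = 455.8995, v = 665.7·(-0.25233)/1.25291 + 239.7 = 105.6310
M3: Pc = R·M3+t = (-0.00774, -0.32499, +1.27121); u = 852.7·(-0.00774)/1.27121 + 317.5 = 312.3090, v = 665.7·(-0.32499)/1.27121 + 239.7 = 69.5107

c0=(261.91, 179.04) c1=(406.74, 217.29) c2=(455.90, 105.63) c3=(312.31, 69.51)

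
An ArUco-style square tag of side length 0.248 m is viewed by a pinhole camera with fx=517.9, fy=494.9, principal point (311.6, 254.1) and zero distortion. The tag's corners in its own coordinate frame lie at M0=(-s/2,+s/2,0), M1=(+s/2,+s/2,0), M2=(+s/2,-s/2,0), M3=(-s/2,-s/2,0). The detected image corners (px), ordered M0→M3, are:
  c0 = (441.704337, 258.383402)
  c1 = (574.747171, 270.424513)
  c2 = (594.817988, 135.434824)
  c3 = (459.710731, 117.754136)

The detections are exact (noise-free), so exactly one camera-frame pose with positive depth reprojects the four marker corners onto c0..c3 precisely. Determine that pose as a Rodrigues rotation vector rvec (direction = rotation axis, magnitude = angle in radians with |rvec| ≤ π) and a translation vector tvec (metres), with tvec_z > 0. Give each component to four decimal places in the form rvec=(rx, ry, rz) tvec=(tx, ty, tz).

rvec=(0.0822, -0.1358, 0.0974) tvec=(0.3570, -0.1040, 0.8917)

Intrinsics K: fx=517.9, fy=494.9, cx=311.6, cy=254.1
Marker side s = 0.248 m; corners in marker frame (Z=0):
  M0 = (-0.1240, +0.1240, 0)
  M1 = (+0.1240, +0.1240, 0)
  M2 = (+0.1240, -0.1240, 0)
  M3 = (-0.1240, -0.1240, 0)
Detected image corners:
  c0 = (441.704337, 258.383402) px
  c1 = (574.747171, 270.424513) px
  c2 = (594.817988, 135.434824) px
  c3 = (459.710731, 117.754136) px
Planar DLT: solve 8×8 A·h = b for H (H[2,2]=1):
  H  [+621.31327 -33.24008 +518.94182]
  H  [+90.28826 +571.93017 +196.36255]
  H  [+0.15593 +0.08423 +1.00000]
B = K⁻¹H; ‖b₁‖=1.121483, ‖b₂‖=1.121483; λ = 2/(‖b₁‖+‖b₂‖) = 0.891676, sign → tz>0 ⇒ λ=+0.891676
r₁ = λ·B[:,0] = (+0.98607,+0.09129,+0.13904); r₂ = λ·B[:,1] = (-0.10242,+0.99190,+0.07510)
r₃ = r₁×r₂ = (-0.13106,-0.08830,+0.98743); SVD([r₁ r₂ r₃]) → R = UVᵀ:
  R  [+0.98607 -0.10242 -0.13106]
  R  [+0.09129 +0.99190 -0.08830]
  R  [+0.13904 +0.07510 +0.98743]
t = (+0.35698, -0.10403, +0.89168) m
tr R = 2.965408; θ = arccos((tr R − 1)/2) = 0.186260 rad = 10.672°
axis k = ((R−Rᵀ)₃₂, (R−Rᵀ)₁₃, (R−Rᵀ)₂₁) / (2 sinθ) = (+0.441190, -0.729258, +0.523005)
rvec = θ·k = (+0.082176, -0.135831, +0.097415)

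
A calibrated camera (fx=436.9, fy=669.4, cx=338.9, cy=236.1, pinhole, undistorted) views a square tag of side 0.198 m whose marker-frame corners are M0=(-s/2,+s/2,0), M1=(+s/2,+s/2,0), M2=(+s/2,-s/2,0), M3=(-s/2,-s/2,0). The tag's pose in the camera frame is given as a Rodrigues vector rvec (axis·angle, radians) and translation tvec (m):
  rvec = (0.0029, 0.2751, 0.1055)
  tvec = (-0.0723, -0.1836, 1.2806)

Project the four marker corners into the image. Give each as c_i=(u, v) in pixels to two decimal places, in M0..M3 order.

c0=(279.73, 187.28) c1=(343.14, 196.21) c2=(350.31, 90.83) c3=(286.44, 86.20)

Intrinsics K: fx=436.9, fy=669.4, cx=338.9, cy=236.1
Marker side s = 0.198 m; corners in marker frame (Z=0):
  M0 = (-0.0990, +0.0990, 0)
  M1 = (+0.0990, +0.0990, 0)
  M2 = (+0.0990, -0.0990, 0)
  M3 = (-0.0990, -0.0990, 0)
rvec = (0.0029, 0.2751, 0.1055), |rvec| = θ = 0.29465 rad = 16.882°
Rodrigues: sinθ=0.29041, 1−cosθ=0.04310; R = I + sinθ·[k]× + (1−cosθ)·[k]×²:
    [+0.95691 -0.10358 +0.27129]
    [+0.10438 +0.99447 +0.01155]
    [-0.27098 +0.01727 +0.96243]
t = (-0.0723, -0.1836, 1.2806) m
M0: Pc = R·M0+t = (-0.17729, -0.09548, +1.30914); u = 436.9·(-0.17729)/1.30914 + 338.9 = 279.7332, v = 669.4·(-0.09548)/1.30914 + 236.1 = 187.2780
M1: Pc = R·M1+t = (+0.01218, -0.07481, +1.25548); u = 436.9·(+0.01218)/1.25548 + 338.9 = 343.1382, v = 669.4·(-0.07481)/1.25548 + 236.1 = 196.2105
M2: Pc = R·M2+t = (+0.03269, -0.27172, +1.25206); u = 436.9·(+0.03269)/1.25206 + 338.9 = 350.3065, v = 669.4·(-0.27172)/1.25206 + 236.1 = 90.8286
M3: Pc = R·M3+t = (-0.15678, -0.29239, +1.30572); u = 436.9·(-0.15678)/1.30572 + 338.9 = 286.4409, v = 669.4·(-0.29239)/1.30572 + 236.1 = 86.2031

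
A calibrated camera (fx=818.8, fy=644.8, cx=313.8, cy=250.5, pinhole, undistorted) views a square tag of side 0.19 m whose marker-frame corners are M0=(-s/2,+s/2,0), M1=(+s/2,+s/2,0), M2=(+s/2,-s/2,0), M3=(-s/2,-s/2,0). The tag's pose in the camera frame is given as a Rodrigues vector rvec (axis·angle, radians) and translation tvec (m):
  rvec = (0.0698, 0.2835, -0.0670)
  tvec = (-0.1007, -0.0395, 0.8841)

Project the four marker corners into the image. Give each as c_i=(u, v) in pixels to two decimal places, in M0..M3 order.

c0=(148.97, 292.99) c1=(311.43, 287.65) c2=(297.55, 144.97) c3=(133.89, 158.81)

Intrinsics K: fx=818.8, fy=644.8, cx=313.8, cy=250.5
Marker side s = 0.19 m; corners in marker frame (Z=0):
  M0 = (-0.0950, +0.0950, 0)
  M1 = (+0.0950, +0.0950, 0)
  M2 = (+0.0950, -0.0950, 0)
  M3 = (-0.0950, -0.0950, 0)
rvec = (0.0698, 0.2835, -0.0670), |rvec| = θ = 0.29956 rad = 17.163°
Rodrigues: sinθ=0.29510, 1−cosθ=0.04453; R = I + sinθ·[k]× + (1−cosθ)·[k]×²:
    [+0.95789 +0.07582 +0.27696]
    [-0.05618 +0.99535 -0.07819]
    [-0.28160 +0.05933 +0.95770]
t = (-0.1007, -0.0395, 0.8841) m
M0: Pc = R·M0+t = (-0.18450, +0.06040, +0.91649); u = 818.8·(-0.18450)/0.91649 + 313.8 = 148.9695, v = 644.8·(+0.06040)/0.91649 + 250.5 = 292.9919
M1: Pc = R·M1+t = (-0.00250, +0.04972, +0.86298); u = 818.8·(-0.00250)/0.86298 + 313.8 = 311.4302, v = 644.8·(+0.04972)/0.86298 + 250.5 = 287.6505
M2: Pc = R·M2+t = (-0.01690, -0.13940, +0.85171); u = 818.8·(-0.01690)/0.85171 + 313.8 = 297.5492, v = 644.8·(-0.13940)/0.85171 + 250.5 = 144.9683
M3: Pc = R·M3+t = (-0.19890, -0.12872, +0.90522); u = 818.8·(-0.19890)/0.90522 + 313.8 = 133.8856, v = 644.8·(-0.12872)/0.90522 + 250.5 = 158.8096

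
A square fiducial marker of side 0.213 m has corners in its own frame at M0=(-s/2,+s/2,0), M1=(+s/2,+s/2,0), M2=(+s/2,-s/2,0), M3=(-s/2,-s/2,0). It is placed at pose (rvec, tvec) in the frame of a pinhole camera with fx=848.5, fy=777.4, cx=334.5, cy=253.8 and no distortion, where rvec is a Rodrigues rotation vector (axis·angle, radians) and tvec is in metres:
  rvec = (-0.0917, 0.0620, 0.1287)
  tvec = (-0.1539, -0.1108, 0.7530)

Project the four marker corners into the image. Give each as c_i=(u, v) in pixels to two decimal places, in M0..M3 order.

c0=(25.73, 234.17) c1=(262.58, 261.94) c2=(295.69, 45.18) c3=(63.93, 22.13)

Intrinsics K: fx=848.5, fy=777.4, cx=334.5, cy=253.8
Marker side s = 0.213 m; corners in marker frame (Z=0):
  M0 = (-0.1065, +0.1065, 0)
  M1 = (+0.1065, +0.1065, 0)
  M2 = (+0.1065, -0.1065, 0)
  M3 = (-0.1065, -0.1065, 0)
rvec = (-0.0917, 0.0620, 0.1287), |rvec| = θ = 0.16975 rad = 9.726°
Rodrigues: sinθ=0.16894, 1−cosθ=0.01437; R = I + sinθ·[k]× + (1−cosθ)·[k]×²:
    [+0.98982 -0.13092 +0.05582]
    [+0.12525 +0.98754 +0.09524]
    [-0.06759 -0.08728 +0.99389]
t = (-0.1539, -0.1108, 0.7530) m
M0: Pc = R·M0+t = (-0.27326, -0.01897, +0.75090); u = 848.5·(-0.27326)/0.75090 + 334.5 = 25.7250, v = 777.4·(-0.01897)/0.75090 + 253.8 = 234.1654
M1: Pc = R·M1+t = (-0.06243, +0.00771, +0.73651); u = 848.5·(-0.06243)/0.73651 + 334.5 = 262.5804, v = 777.4·(+0.00771)/0.73651 + 253.8 = 261.9404
M2: Pc = R·M2+t = (-0.03454, -0.20263, +0.75510); u = 848.5·(-0.03454)/0.75510 + 334.5 = 295.6861, v = 777.4·(-0.20263)/0.75510 + 253.8 = 45.1803
M3: Pc = R·M3+t = (-0.24537, -0.22931, +0.76949); u = 848.5·(-0.24537)/0.76949 + 334.5 = 63.9337, v = 777.4·(-0.22931)/0.76949 + 253.8 = 22.1317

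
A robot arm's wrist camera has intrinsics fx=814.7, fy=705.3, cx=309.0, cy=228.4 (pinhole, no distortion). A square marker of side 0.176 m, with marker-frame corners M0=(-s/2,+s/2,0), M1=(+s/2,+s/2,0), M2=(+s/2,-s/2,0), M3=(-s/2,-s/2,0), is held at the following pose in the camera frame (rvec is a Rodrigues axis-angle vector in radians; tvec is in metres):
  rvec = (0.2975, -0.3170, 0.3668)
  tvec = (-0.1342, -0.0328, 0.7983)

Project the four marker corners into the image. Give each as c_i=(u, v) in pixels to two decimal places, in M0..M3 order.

c0=(53.58, 245.54) c1=(221.82, 288.34) c2=(287.20, 154.59) c3=(115.48, 98.39)

Intrinsics K: fx=814.7, fy=705.3, cx=309.0, cy=228.4
Marker side s = 0.176 m; corners in marker frame (Z=0):
  M0 = (-0.0880, +0.0880, 0)
  M1 = (+0.0880, +0.0880, 0)
  M2 = (+0.0880, -0.0880, 0)
  M3 = (-0.0880, -0.0880, 0)
rvec = (0.2975, -0.3170, 0.3668), |rvec| = θ = 0.56880 rad = 32.590°
Rodrigues: sinθ=0.53862, 1−cosθ=0.15745; R = I + sinθ·[k]× + (1−cosθ)·[k]×²:
    [+0.88562 -0.39323 -0.24707]
    [+0.30144 +0.89145 -0.33830]
    [+0.35329 +0.22513 +0.90802]
t = (-0.1342, -0.0328, 0.7983) m
M0: Pc = R·M0+t = (-0.24674, +0.01912, +0.78702); u = 814.7·(-0.24674)/0.78702 + 309.0 = 53.5836, v = 705.3·(+0.01912)/0.78702 + 228.4 = 245.5353
M1: Pc = R·M1+t = (-0.09087, +0.07217, +0.84920); u = 814.7·(-0.09087)/0.84920 + 309.0 = 221.8216, v = 705.3·(+0.07217)/0.84920 + 228.4 = 288.3443
M2: Pc = R·M2+t = (-0.02166, -0.08472, +0.80958); u = 814.7·(-0.02166)/0.80958 + 309.0 = 287.2021, v = 705.3·(-0.08472)/0.80958 + 228.4 = 154.5918
M3: Pc = R·M3+t = (-0.17753, -0.13777, +0.74740); u = 814.7·(-0.17753)/0.74740 + 309.0 = 115.4843, v = 705.3·(-0.13777)/0.74740 + 228.4 = 98.3860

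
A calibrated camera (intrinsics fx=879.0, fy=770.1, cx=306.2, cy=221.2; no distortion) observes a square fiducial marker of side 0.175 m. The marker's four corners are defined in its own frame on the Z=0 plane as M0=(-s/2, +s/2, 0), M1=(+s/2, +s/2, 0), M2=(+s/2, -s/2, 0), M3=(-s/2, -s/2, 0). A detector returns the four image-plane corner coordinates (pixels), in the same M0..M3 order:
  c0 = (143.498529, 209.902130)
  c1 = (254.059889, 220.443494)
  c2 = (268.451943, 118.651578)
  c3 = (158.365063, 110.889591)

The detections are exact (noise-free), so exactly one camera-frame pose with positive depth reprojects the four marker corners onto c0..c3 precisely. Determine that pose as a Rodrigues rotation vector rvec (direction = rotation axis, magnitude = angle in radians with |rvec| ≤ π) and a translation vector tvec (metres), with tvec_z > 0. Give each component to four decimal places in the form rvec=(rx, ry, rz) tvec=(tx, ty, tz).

rvec=(-0.0717, 0.2021, 0.1131) tvec=(-0.1519, -0.0972, 1.3247)

Intrinsics K: fx=879.0, fy=770.1, cx=306.2, cy=221.2
Marker side s = 0.175 m; corners in marker frame (Z=0):
  M0 = (-0.0875, +0.0875, 0)
  M1 = (+0.0875, +0.0875, 0)
  M2 = (+0.0875, -0.0875, 0)
  M3 = (-0.0875, -0.0875, 0)
Detected image corners:
  c0 = (143.498529, 209.902130) px
  c1 = (254.059889, 220.443494) px
  c2 = (268.451943, 118.651578) px
  c3 = (158.365063, 110.889591) px
Planar DLT: solve 8×8 A·h = b for H (H[2,2]=1):
  H  [+598.66268 -92.89006 +205.37895]
  H  [+26.84471 +566.19495 +164.71230]
  H  [-0.15408 -0.04501 +1.00000]
B = K⁻¹H; ‖b₁‖=0.754887, ‖b₂‖=0.754887; λ = 2/(‖b₁‖+‖b₂‖) = 1.324701, sign → tz>0 ⇒ λ=+1.324701
r₁ = λ·B[:,0] = (+0.97332,+0.10481,-0.20411); r₂ = λ·B[:,1] = (-0.11922,+0.99108,-0.05962)
r₃ = r₁×r₂ = (+0.19604,+0.08237,+0.97713); SVD([r₁ r₂ r₃]) → R = UVᵀ:
  R  [+0.97332 -0.11922 +0.19604]
  R  [+0.10481 +0.99108 +0.08237]
  R  [-0.20411 -0.05962 +0.97713]
t = (-0.15194, -0.09717, +1.32470) m
tr R = 2.941527; θ = arccos((tr R − 1)/2) = 0.242406 rad = 13.889°
axis k = ((R−Rᵀ)₃₂, (R−Rᵀ)₁₃, (R−Rᵀ)₂₁) / (2 sinθ) = (-0.295760, +0.833526, +0.466648)
rvec = θ·k = (-0.071694, +0.202052, +0.113118)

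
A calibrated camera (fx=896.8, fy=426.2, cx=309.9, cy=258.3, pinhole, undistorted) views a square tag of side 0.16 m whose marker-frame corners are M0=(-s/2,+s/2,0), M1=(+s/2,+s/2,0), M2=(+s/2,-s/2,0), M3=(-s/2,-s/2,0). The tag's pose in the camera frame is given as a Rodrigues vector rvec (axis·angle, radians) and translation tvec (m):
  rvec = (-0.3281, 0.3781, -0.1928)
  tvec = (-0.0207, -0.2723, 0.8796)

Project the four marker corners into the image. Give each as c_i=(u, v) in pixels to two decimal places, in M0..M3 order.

Intrinsics K: fx=896.8, fy=426.2, cx=309.9, cy=258.3
Marker side s = 0.16 m; corners in marker frame (Z=0):
  M0 = (-0.0800, +0.0800, 0)
  M1 = (+0.0800, +0.0800, 0)
  M2 = (+0.0800, -0.0800, 0)
  M3 = (-0.0800, -0.0800, 0)
rvec = (-0.3281, 0.3781, -0.1928), |rvec| = θ = 0.53645 rad = 30.736°
Rodrigues: sinθ=0.51109, 1−cosθ=0.14047; R = I + sinθ·[k]× + (1−cosθ)·[k]×²:
    [+0.91207 +0.12313 +0.39110]
    [-0.24424 +0.92931 +0.27700]
    [-0.32935 -0.34817 +0.87767]
t = (-0.0207, -0.2723, 0.8796) m
M0: Pc = R·M0+t = (-0.08382, -0.17842, +0.87809); u = 896.8·(-0.08382)/0.87809 + 309.9 = 224.2991, v = 426.2·(-0.17842)/0.87809 + 258.3 = 171.7023
M1: Pc = R·M1+t = (+0.06212, -0.21749, +0.82540); u = 896.8·(+0.06212)/0.82540 + 309.9 = 377.3898, v = 426.2·(-0.21749)/0.82540 + 258.3 = 145.9954
M2: Pc = R·M2+t = (+0.04242, -0.36618, +0.88111); u = 896.8·(+0.04242)/0.88111 + 309.9 = 353.0709, v = 426.2·(-0.36618)/0.88111 + 258.3 = 81.1731
M3: Pc = R·M3+t = (-0.10352, -0.32711, +0.93380); u = 896.8·(-0.10352)/0.93380 + 309.9 = 210.4854, v = 426.2·(-0.32711)/0.93380 + 258.3 = 109.0044

c0=(224.30, 171.70) c1=(377.39, 146.00) c2=(353.07, 81.17) c3=(210.49, 109.00)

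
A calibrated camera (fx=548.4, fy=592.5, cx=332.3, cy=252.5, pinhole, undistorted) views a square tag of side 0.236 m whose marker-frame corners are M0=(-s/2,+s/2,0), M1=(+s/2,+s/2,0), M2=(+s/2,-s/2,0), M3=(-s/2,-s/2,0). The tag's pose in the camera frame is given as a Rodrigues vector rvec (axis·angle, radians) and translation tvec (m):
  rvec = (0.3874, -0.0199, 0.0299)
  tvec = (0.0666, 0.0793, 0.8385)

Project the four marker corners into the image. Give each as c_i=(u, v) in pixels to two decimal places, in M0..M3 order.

Intrinsics K: fx=548.4, fy=592.5, cx=332.3, cy=252.5
Marker side s = 0.236 m; corners in marker frame (Z=0):
  M0 = (-0.1180, +0.1180, 0)
  M1 = (+0.1180, +0.1180, 0)
  M2 = (+0.1180, -0.1180, 0)
  M3 = (-0.1180, -0.1180, 0)
rvec = (0.3874, -0.0199, 0.0299), |rvec| = θ = 0.38906 rad = 22.292°
Rodrigues: sinθ=0.37932, 1−cosθ=0.07473; R = I + sinθ·[k]× + (1−cosθ)·[k]×²:
    [+0.99936 -0.03296 -0.01368]
    [+0.02535 +0.92546 -0.37799]
    [+0.02512 +0.37741 +0.92571]
t = (0.0666, 0.0793, 0.8385) m
M0: Pc = R·M0+t = (-0.05521, +0.18551, +0.88007); u = 548.4·(-0.05521)/0.88007 + 332.3 = 297.8945, v = 592.5·(+0.18551)/0.88007 + 252.5 = 377.3956
M1: Pc = R·M1+t = (+0.18064, +0.19150, +0.88600); u = 548.4·(+0.18064)/0.88600 + 332.3 = 444.1069, v = 592.5·(+0.19150)/0.88600 + 252.5 = 380.5599
M2: Pc = R·M2+t = (+0.18841, -0.02691, +0.79693); u = 548.4·(+0.18841)/0.79693 + 332.3 = 461.9552, v = 592.5·(-0.02691)/0.79693 + 252.5 = 232.4903
M3: Pc = R·M3+t = (-0.04744, -0.03290, +0.79100); u = 548.4·(-0.04744)/0.79100 + 332.3 = 299.4128, v = 592.5·(-0.03290)/0.79100 + 252.5 = 227.8599

c0=(297.89, 377.40) c1=(444.11, 380.56) c2=(461.96, 232.49) c3=(299.41, 227.86)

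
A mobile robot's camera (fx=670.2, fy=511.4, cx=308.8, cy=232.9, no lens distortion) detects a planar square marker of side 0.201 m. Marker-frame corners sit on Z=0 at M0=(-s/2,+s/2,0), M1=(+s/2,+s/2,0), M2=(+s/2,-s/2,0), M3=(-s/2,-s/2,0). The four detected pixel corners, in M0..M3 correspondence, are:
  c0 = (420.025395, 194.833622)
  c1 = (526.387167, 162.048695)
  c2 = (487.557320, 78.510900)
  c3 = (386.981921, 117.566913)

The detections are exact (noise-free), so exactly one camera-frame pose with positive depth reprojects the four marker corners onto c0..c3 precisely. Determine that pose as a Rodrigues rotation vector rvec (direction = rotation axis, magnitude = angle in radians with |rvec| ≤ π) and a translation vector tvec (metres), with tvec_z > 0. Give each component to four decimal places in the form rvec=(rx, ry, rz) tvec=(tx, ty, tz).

rvec=(-0.0620, 0.5737, -0.3216) tvec=(0.2533, -0.2177, 1.1797)

Intrinsics K: fx=670.2, fy=511.4, cx=308.8, cy=232.9
Marker side s = 0.201 m; corners in marker frame (Z=0):
  M0 = (-0.1005, +0.1005, 0)
  M1 = (+0.1005, +0.1005, 0)
  M2 = (+0.1005, -0.1005, 0)
  M3 = (-0.1005, -0.1005, 0)
Detected image corners:
  c0 = (420.025395, 194.833622) px
  c1 = (526.387167, 162.048695) px
  c2 = (487.557320, 78.510900) px
  c3 = (386.981921, 117.566913) px
Planar DLT: solve 8×8 A·h = b for H (H[2,2]=1):
  H  [+312.68119 +121.61420 +452.70769]
  H  [-240.21606 +382.14857 +138.53886]
  H  [-0.44352 -0.12418 +1.00000]
B = K⁻¹H; ‖b₁‖=0.847649, ‖b₂‖=0.847649; λ = 2/(‖b₁‖+‖b₂‖) = 1.179734, sign → tz>0 ⇒ λ=+1.179734
r₁ = λ·B[:,0] = (+0.79149,-0.31586,-0.52324); r₂ = λ·B[:,1] = (+0.28158,+0.94829,-0.14650)
r₃ = r₁×r₂ = (+0.54246,-0.03137,+0.83950); SVD([r₁ r₂ r₃]) → R = UVᵀ:
  R  [+0.79149 +0.28158 +0.54246]
  R  [-0.31586 +0.94829 -0.03137]
  R  [-0.52324 -0.14650 +0.83950]
t = (+0.25332, -0.21768, +1.17973) m
tr R = 2.579277; θ = arccos((tr R − 1)/2) = 0.660577 rad = 37.848°
axis k = ((R−Rᵀ)₃₂, (R−Rᵀ)₁₃, (R−Rᵀ)₂₁) / (2 sinθ) = (-0.093819, +0.868434, -0.486848)
rvec = θ·k = (-0.061975, +0.573667, -0.321601)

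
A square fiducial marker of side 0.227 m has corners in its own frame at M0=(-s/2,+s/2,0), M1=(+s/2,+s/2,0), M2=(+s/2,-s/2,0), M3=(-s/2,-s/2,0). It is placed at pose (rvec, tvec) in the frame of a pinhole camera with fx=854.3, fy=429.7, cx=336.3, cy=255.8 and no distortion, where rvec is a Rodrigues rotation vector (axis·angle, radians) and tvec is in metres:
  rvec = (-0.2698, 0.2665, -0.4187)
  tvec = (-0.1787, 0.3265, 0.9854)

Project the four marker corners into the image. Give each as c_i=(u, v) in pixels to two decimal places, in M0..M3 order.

c0=(127.67, 465.78) c1=(301.54, 430.54) c2=(233.70, 332.30) c3=(74.48, 369.39)

Intrinsics K: fx=854.3, fy=429.7, cx=336.3, cy=255.8
Marker side s = 0.227 m; corners in marker frame (Z=0):
  M0 = (-0.1135, +0.1135, 0)
  M1 = (+0.1135, +0.1135, 0)
  M2 = (+0.1135, -0.1135, 0)
  M3 = (-0.1135, -0.1135, 0)
rvec = (-0.2698, 0.2665, -0.4187), |rvec| = θ = 0.56491 rad = 32.367°
Rodrigues: sinθ=0.53534, 1−cosθ=0.15536; R = I + sinθ·[k]× + (1−cosθ)·[k]×²:
    [+0.88007 +0.36178 +0.30755]
    [-0.43179 +0.87921 +0.20135]
    [-0.19755 -0.31000 +0.92998]
t = (-0.1787, 0.3265, 0.9854) m
M0: Pc = R·M0+t = (-0.23753, +0.47530, +0.97264); u = 854.3·(-0.23753)/0.97264 + 336.3 = 127.6723, v = 429.7·(+0.47530)/0.97264 + 255.8 = 465.7815
M1: Pc = R·M1+t = (-0.03775, +0.37728, +0.92779); u = 854.3·(-0.03775)/0.92779 + 336.3 = 301.5406, v = 429.7·(+0.37728)/0.92779 + 255.8 = 430.5356
M2: Pc = R·M2+t = (-0.11987, +0.17770, +0.99816); u = 854.3·(-0.11987)/0.99816 + 336.3 = 233.7037, v = 429.7·(+0.17770)/0.99816 + 255.8 = 332.2988
M3: Pc = R·M3+t = (-0.31965, +0.27572, +1.04301); u = 854.3·(-0.31965)/1.04301 + 336.3 = 74.4828, v = 429.7·(+0.27572)/1.04301 + 255.8 = 369.3905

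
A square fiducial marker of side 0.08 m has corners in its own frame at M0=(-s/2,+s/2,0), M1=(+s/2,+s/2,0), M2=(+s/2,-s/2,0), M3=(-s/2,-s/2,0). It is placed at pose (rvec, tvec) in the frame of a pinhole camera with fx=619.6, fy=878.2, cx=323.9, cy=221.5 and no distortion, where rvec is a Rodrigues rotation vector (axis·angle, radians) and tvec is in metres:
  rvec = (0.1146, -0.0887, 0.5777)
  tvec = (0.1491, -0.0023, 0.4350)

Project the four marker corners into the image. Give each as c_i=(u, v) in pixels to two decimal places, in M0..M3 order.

c0=(457.86, 240.53) c1=(548.41, 325.65) c2=(614.21, 193.33) c3=(523.68, 104.01)

Intrinsics K: fx=619.6, fy=878.2, cx=323.9, cy=221.5
Marker side s = 0.08 m; corners in marker frame (Z=0):
  M0 = (-0.0400, +0.0400, 0)
  M1 = (+0.0400, +0.0400, 0)
  M2 = (+0.0400, -0.0400, 0)
  M3 = (-0.0400, -0.0400, 0)
rvec = (0.1146, -0.0887, 0.5777), |rvec| = θ = 0.59560 rad = 34.125°
Rodrigues: sinθ=0.56100, 1−cosθ=0.17219; R = I + sinθ·[k]× + (1−cosθ)·[k]×²:
    [+0.83419 -0.54908 -0.05141]
    [+0.53921 +0.83163 -0.13282]
    [+0.11568 +0.08307 +0.98981]
t = (0.1491, -0.0023, 0.4350) m
M0: Pc = R·M0+t = (+0.09377, +0.00940, +0.43370); u = 619.6·(+0.09377)/0.43370 + 323.9 = 457.8637, v = 878.2·(+0.00940)/0.43370 + 221.5 = 240.5278
M1: Pc = R·M1+t = (+0.16050, +0.05253, +0.44295); u = 619.6·(+0.16050)/0.44295 + 323.9 = 548.4139, v = 878.2·(+0.05253)/0.44295 + 221.5 = 325.6542
M2: Pc = R·M2+t = (+0.20443, -0.01400, +0.43630); u = 619.6·(+0.20443)/0.43630 + 323.9 = 614.2139, v = 878.2·(-0.01400)/0.43630 + 221.5 = 193.3270
M3: Pc = R·M3+t = (+0.13770, -0.05713, +0.42705); u = 619.6·(+0.13770)/0.42705 + 323.9 = 523.6805, v = 878.2·(-0.05713)/0.42705 + 221.5 = 104.0083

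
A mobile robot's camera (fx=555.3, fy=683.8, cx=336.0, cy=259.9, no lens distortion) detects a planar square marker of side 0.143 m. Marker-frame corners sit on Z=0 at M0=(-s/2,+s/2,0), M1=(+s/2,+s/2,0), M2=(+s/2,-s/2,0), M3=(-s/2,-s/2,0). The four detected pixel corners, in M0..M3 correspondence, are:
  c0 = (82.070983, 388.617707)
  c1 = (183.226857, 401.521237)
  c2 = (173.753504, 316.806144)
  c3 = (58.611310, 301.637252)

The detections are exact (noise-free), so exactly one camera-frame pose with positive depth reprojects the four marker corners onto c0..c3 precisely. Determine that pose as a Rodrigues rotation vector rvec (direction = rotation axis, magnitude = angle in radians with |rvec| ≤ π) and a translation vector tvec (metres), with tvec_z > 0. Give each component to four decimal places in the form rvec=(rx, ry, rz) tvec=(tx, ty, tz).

Intrinsics K: fx=555.3, fy=683.8, cx=336.0, cy=259.9
Marker side s = 0.143 m; corners in marker frame (Z=0):
  M0 = (-0.0715, +0.0715, 0)
  M1 = (+0.0715, +0.0715, 0)
  M2 = (+0.0715, -0.0715, 0)
  M3 = (-0.0715, -0.0715, 0)
Detected image corners:
  c0 = (82.070983, 388.617707) px
  c1 = (183.226857, 401.521237) px
  c2 = (173.753504, 316.806144) px
  c3 = (58.611310, 301.637252) px
Planar DLT: solve 8×8 A·h = b for H (H[2,2]=1):
  H  [+757.82323 +226.82407 +125.09006]
  H  [+110.88825 +916.76551 +354.92244]
  H  [+0.03760 +0.89864 +1.00000]
B = K⁻¹H; ‖b₁‖=1.350603, ‖b₂‖=1.350603; λ = 2/(‖b₁‖+‖b₂‖) = 0.740410, sign → tz>0 ⇒ λ=+0.740410
r₁ = λ·B[:,0] = (+0.99360,+0.10949,+0.02784); r₂ = λ·B[:,1] = (-0.10016,+0.73977,+0.66536)
r₃ = r₁×r₂ = (+0.05225,-0.66389,+0.74600); SVD([r₁ r₂ r₃]) → R = UVᵀ:
  R  [+0.99360 -0.10016 +0.05225]
  R  [+0.10949 +0.73977 -0.66389]
  R  [+0.02784 +0.66536 +0.74600]
t = (-0.28122, +0.10289, +0.74041) m
tr R = 2.479368; θ = arccos((tr R − 1)/2) = 0.738196 rad = 42.295°
axis k = ((R−Rᵀ)₃₂, (R−Rᵀ)₁₃, (R−Rᵀ)₂₁) / (2 sinθ) = (+0.987627, +0.018136, +0.155766)
rvec = θ·k = (+0.729062, +0.013388, +0.114986)

rvec=(0.7291, 0.0134, 0.1150) tvec=(-0.2812, 0.1029, 0.7404)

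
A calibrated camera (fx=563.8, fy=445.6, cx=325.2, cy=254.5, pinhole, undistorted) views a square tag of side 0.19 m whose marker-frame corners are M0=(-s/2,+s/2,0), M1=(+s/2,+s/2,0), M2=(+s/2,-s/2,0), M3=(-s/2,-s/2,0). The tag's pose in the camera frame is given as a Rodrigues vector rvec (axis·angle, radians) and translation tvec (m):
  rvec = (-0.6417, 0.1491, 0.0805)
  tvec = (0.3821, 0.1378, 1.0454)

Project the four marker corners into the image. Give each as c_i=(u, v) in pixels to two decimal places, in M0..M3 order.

c0=(480.58, 348.04) c1=(594.00, 353.50) c2=(578.18, 281.04) c3=(476.58, 278.13)

Intrinsics K: fx=563.8, fy=445.6, cx=325.2, cy=254.5
Marker side s = 0.19 m; corners in marker frame (Z=0):
  M0 = (-0.0950, +0.0950, 0)
  M1 = (+0.0950, +0.0950, 0)
  M2 = (+0.0950, -0.0950, 0)
  M3 = (-0.0950, -0.0950, 0)
rvec = (-0.6417, 0.1491, 0.0805), |rvec| = θ = 0.66369 rad = 38.027°
Rodrigues: sinθ=0.61603, 1−cosθ=0.21228; R = I + sinθ·[k]× + (1−cosθ)·[k]×²:
    [+0.98616 -0.12083 +0.11350]
    [+0.02861 +0.79844 +0.60140]
    [-0.16329 -0.58983 +0.79084]
t = (0.3821, 0.1378, 1.0454) m
M0: Pc = R·M0+t = (+0.27694, +0.21093, +1.00488); u = 563.8·(+0.27694)/1.00488 + 325.2 = 480.5785, v = 445.6·(+0.21093)/1.00488 + 254.5 = 348.0356
M1: Pc = R·M1+t = (+0.46431, +0.21637, +0.97385); u = 563.8·(+0.46431)/0.97385 + 325.2 = 594.0045, v = 445.6·(+0.21637)/0.97385 + 254.5 = 353.5027
M2: Pc = R·M2+t = (+0.48726, +0.06467, +1.08592); u = 563.8·(+0.48726)/1.08592 + 325.2 = 578.1828, v = 445.6·(+0.06467)/1.08592 + 254.5 = 281.0355
M3: Pc = R·M3+t = (+0.29989, +0.05923, +1.11695); u = 563.8·(+0.29989)/1.11695 + 325.2 = 476.5767, v = 445.6·(+0.05923)/1.11695 + 254.5 = 278.1298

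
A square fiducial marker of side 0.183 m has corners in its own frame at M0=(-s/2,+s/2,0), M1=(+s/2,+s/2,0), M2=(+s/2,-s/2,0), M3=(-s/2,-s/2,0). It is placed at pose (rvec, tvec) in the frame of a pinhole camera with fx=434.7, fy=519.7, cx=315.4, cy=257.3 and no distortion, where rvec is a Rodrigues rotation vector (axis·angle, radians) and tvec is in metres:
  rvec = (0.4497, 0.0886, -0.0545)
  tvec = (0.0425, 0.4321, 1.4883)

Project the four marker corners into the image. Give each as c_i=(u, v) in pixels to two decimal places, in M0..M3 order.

Intrinsics K: fx=434.7, fy=519.7, cx=315.4, cy=257.3
Marker side s = 0.183 m; corners in marker frame (Z=0):
  M0 = (-0.0915, +0.0915, 0)
  M1 = (+0.0915, +0.0915, 0)
  M2 = (+0.0915, -0.0915, 0)
  M3 = (-0.0915, -0.0915, 0)
rvec = (0.4497, 0.0886, -0.0545), |rvec| = θ = 0.46157 rad = 26.446°
Rodrigues: sinθ=0.44536, 1−cosθ=0.10465; R = I + sinθ·[k]× + (1−cosθ)·[k]×²:
    [+0.99469 +0.07216 +0.07345]
    [-0.03301 +0.89921 -0.43627]
    [-0.09753 +0.43153 +0.89681]
t = (0.0425, 0.4321, 1.4883) m
M0: Pc = R·M0+t = (-0.04191, +0.51740, +1.53671); u = 434.7·(-0.04191)/1.53671 + 315.4 = 303.5442, v = 519.7·(+0.51740)/1.53671 + 257.3 = 432.2792
M1: Pc = R·M1+t = (+0.14012, +0.51136, +1.51886); u = 434.7·(+0.14012)/1.51886 + 315.4 = 355.5014, v = 519.7·(+0.51136)/1.51886 + 257.3 = 432.2680
M2: Pc = R·M2+t = (+0.12691, +0.34680, +1.43989); u = 434.7·(+0.12691)/1.43989 + 315.4 = 353.7143, v = 519.7·(+0.34680)/1.43989 + 257.3 = 382.4711
M3: Pc = R·M3+t = (-0.05512, +0.35284, +1.45774); u = 434.7·(-0.05512)/1.45774 + 315.4 = 298.9643, v = 519.7·(+0.35284)/1.45774 + 257.3 = 383.0925

c0=(303.54, 432.28) c1=(355.50, 432.27) c2=(353.71, 382.47) c3=(298.96, 383.09)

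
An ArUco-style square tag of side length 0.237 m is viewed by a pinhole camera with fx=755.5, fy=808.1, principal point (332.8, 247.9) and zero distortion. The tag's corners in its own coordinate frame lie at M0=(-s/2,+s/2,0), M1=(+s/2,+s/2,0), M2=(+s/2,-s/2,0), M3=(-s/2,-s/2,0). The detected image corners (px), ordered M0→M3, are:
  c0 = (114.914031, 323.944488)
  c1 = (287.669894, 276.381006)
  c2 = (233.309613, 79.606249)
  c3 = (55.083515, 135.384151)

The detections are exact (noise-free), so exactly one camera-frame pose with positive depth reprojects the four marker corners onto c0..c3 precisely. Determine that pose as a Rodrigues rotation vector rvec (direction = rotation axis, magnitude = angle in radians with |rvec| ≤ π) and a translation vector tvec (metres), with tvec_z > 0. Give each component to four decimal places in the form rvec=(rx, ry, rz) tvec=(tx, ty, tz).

rvec=(0.1837, 0.1046, -0.2642) tvec=(-0.2028, -0.0491, 0.9524)

Intrinsics K: fx=755.5, fy=808.1, cx=332.8, cy=247.9
Marker side s = 0.237 m; corners in marker frame (Z=0):
  M0 = (-0.1185, +0.1185, 0)
  M1 = (+0.1185, +0.1185, 0)
  M2 = (+0.1185, -0.1185, 0)
  M3 = (-0.1185, -0.1185, 0)
Detected image corners:
  c0 = (114.914031, 323.944488) px
  c1 = (287.669894, 276.381006) px
  c2 = (233.309613, 79.606249) px
  c3 = (55.083515, 135.384151) px
Planar DLT: solve 8×8 A·h = b for H (H[2,2]=1):
  H  [+717.25138 +271.28643 +171.95251]
  H  [-244.77345 +848.29934 +206.23164]
  H  [-0.13302 +0.17480 +1.00000]
B = K⁻¹H; ‖b₁‖=1.049945, ‖b₂‖=1.049945; λ = 2/(‖b₁‖+‖b₂‖) = 0.952431, sign → tz>0 ⇒ λ=+0.952431
r₁ = λ·B[:,0] = (+0.96002,-0.24963,-0.12669); r₂ = λ·B[:,1] = (+0.26866,+0.94874,+0.16648)
r₃ = r₁×r₂ = (+0.07864,-0.19387,+0.97787); SVD([r₁ r₂ r₃]) → R = UVᵀ:
  R  [+0.96002 +0.26866 +0.07864]
  R  [-0.24963 +0.94874 -0.19387]
  R  [-0.12669 +0.16648 +0.97787]
t = (-0.20277, -0.04911, +0.95243) m
tr R = 2.886628; θ = arccos((tr R − 1)/2) = 0.338319 rad = 19.384°
axis k = ((R−Rᵀ)₃₂, (R−Rᵀ)₁₃, (R−Rᵀ)₂₁) / (2 sinθ) = (+0.542856, +0.309315, -0.780789)
rvec = θ·k = (+0.183659, +0.104647, -0.264156)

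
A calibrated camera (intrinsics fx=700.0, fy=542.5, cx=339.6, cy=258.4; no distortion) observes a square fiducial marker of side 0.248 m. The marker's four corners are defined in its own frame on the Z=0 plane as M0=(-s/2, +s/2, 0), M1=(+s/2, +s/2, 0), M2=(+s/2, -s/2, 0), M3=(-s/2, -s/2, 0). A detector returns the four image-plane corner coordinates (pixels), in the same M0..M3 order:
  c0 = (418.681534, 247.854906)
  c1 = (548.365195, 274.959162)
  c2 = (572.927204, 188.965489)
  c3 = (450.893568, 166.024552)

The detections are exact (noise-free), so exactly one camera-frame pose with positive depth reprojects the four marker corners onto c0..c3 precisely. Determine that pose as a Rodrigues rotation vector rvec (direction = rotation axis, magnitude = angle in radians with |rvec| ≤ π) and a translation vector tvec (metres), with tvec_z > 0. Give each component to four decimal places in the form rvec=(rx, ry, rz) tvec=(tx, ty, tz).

rvec=(-0.4040, 0.1078, 0.2988) tvec=(0.3070, -0.1019, 1.3632)

Intrinsics K: fx=700.0, fy=542.5, cx=339.6, cy=258.4
Marker side s = 0.248 m; corners in marker frame (Z=0):
  M0 = (-0.1240, +0.1240, 0)
  M1 = (+0.1240, +0.1240, 0)
  M2 = (+0.1240, -0.1240, 0)
  M3 = (-0.1240, -0.1240, 0)
Detected image corners:
  c0 = (418.681534, 247.854906) px
  c1 = (548.365195, 274.959162) px
  c2 = (572.927204, 188.965489) px
  c3 = (450.893568, 166.024552) px
Planar DLT: solve 8×8 A·h = b for H (H[2,2]=1):
  H  [+447.75944 -250.03324 +497.26709]
  H  [+74.50571 +278.55673 +217.85175]
  H  [-0.11897 -0.27193 +1.00000]
B = K⁻¹H; ‖b₁‖=0.733570, ‖b₂‖=0.733570; λ = 2/(‖b₁‖+‖b₂‖) = 1.363196, sign → tz>0 ⇒ λ=+1.363196
r₁ = λ·B[:,0] = (+0.95066,+0.26447,-0.16218); r₂ = λ·B[:,1] = (-0.30708,+0.87652,-0.37069)
r₃ = r₁×r₂ = (+0.04412,+0.40220,+0.91449); SVD([r₁ r₂ r₃]) → R = UVᵀ:
  R  [+0.95066 -0.30708 +0.04412]
  R  [+0.26447 +0.87652 +0.40220]
  R  [-0.16218 -0.37069 +0.91449]
t = (+0.30704, -0.10189, +1.36320) m
tr R = 2.741668; θ = arccos((tr R − 1)/2) = 0.513900 rad = 29.444°
axis k = ((R−Rᵀ)₃₂, (R−Rᵀ)₁₃, (R−Rᵀ)₂₁) / (2 sinθ) = (-0.786132, +0.209841, +0.581346)
rvec = θ·k = (-0.403993, +0.107837, +0.298753)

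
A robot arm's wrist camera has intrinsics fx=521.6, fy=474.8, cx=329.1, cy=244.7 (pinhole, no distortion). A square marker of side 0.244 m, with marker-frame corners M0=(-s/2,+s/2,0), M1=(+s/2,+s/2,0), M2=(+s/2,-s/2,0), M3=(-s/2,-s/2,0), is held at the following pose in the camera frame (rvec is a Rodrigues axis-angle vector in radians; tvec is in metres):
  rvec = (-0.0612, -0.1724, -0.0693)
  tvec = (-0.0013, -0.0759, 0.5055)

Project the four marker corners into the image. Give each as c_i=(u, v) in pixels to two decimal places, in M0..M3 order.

Intrinsics K: fx=521.6, fy=474.8, cx=329.1, cy=244.7
Marker side s = 0.244 m; corners in marker frame (Z=0):
  M0 = (-0.1220, +0.1220, 0)
  M1 = (+0.1220, +0.1220, 0)
  M2 = (+0.1220, -0.1220, 0)
  M3 = (-0.1220, -0.1220, 0)
rvec = (-0.0612, -0.1724, -0.0693), |rvec| = θ = 0.19563 rad = 11.209°
Rodrigues: sinθ=0.19438, 1−cosθ=0.01907; R = I + sinθ·[k]× + (1−cosθ)·[k]×²:
    [+0.98279 +0.07412 -0.16919]
    [-0.06360 +0.99574 +0.06677]
    [+0.17342 -0.05486 +0.98332]
t = (-0.0013, -0.0759, 0.5055) m
M0: Pc = R·M0+t = (-0.11216, +0.05334, +0.47765); u = 521.6·(-0.11216)/0.47765 + 329.1 = 206.6218, v = 474.8·(+0.05334)/0.47765 + 244.7 = 297.7211
M1: Pc = R·M1+t = (+0.12764, +0.03782, +0.51996); u = 521.6·(+0.12764)/0.51996 + 329.1 = 457.1446, v = 474.8·(+0.03782)/0.51996 + 244.7 = 279.2359
M2: Pc = R·M2+t = (+0.10956, -0.20514, +0.53335); u = 521.6·(+0.10956)/0.53335 + 329.1 = 436.2449, v = 474.8·(-0.20514)/0.53335 + 244.7 = 62.0800
M3: Pc = R·M3+t = (-0.13024, -0.18962, +0.49104); u = 521.6·(-0.13024)/0.49104 + 329.1 = 190.7500, v = 474.8·(-0.18962)/0.49104 + 244.7 = 61.3486

c0=(206.62, 297.72) c1=(457.14, 279.24) c2=(436.24, 62.08) c3=(190.75, 61.35)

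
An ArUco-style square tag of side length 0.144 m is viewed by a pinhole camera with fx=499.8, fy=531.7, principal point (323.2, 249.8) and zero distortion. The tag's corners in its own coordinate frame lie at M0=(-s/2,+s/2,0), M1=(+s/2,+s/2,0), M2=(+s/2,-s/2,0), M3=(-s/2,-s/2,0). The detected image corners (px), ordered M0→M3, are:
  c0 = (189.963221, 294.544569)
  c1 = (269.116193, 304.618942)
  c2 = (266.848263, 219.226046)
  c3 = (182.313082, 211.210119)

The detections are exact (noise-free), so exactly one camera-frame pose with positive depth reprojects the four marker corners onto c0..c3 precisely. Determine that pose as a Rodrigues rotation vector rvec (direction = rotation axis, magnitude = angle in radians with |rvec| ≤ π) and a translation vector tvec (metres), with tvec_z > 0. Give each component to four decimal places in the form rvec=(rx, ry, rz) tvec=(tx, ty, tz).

Intrinsics K: fx=499.8, fy=531.7, cx=323.2, cy=249.8
Marker side s = 0.144 m; corners in marker frame (Z=0):
  M0 = (-0.0720, +0.0720, 0)
  M1 = (+0.0720, +0.0720, 0)
  M2 = (+0.0720, -0.0720, 0)
  M3 = (-0.0720, -0.0720, 0)
Detected image corners:
  c0 = (189.963221, 294.544569) px
  c1 = (269.116193, 304.618942) px
  c2 = (266.848263, 219.226046) px
  c3 = (182.313082, 211.210119) px
Planar DLT: solve 8×8 A·h = b for H (H[2,2]=1):
  H  [+517.81377 +141.45154 +226.49638]
  H  [+6.47025 +706.72335 +258.75577]
  H  [-0.21983 +0.47000 +1.00000]
B = K⁻¹H; ‖b₁‖=1.204080, ‖b₂‖=1.204080; λ = 2/(‖b₁‖+‖b₂‖) = 0.830509, sign → tz>0 ⇒ λ=+0.830509
r₁ = λ·B[:,0] = (+0.97851,+0.09588,-0.18257); r₂ = λ·B[:,1] = (-0.01737,+0.92051,+0.39034)
r₃ = r₁×r₂ = (+0.20549,-0.37878,+0.90239); SVD([r₁ r₂ r₃]) → R = UVᵀ:
  R  [+0.97851 -0.01737 +0.20549]
  R  [+0.09588 +0.92051 -0.37878]
  R  [-0.18257 +0.39034 +0.90239]
t = (-0.16069, +0.01399, +0.83051) m
tr R = 2.801401; θ = arccos((tr R − 1)/2) = 0.449418 rad = 25.750°
axis k = ((R−Rᵀ)₃₂, (R−Rᵀ)₁₃, (R−Rᵀ)₂₁) / (2 sinθ) = (+0.885179, +0.446621, +0.130340)
rvec = θ·k = (+0.397815, +0.200719, +0.058577)

rvec=(0.3978, 0.2007, 0.0586) tvec=(-0.1607, 0.0140, 0.8305)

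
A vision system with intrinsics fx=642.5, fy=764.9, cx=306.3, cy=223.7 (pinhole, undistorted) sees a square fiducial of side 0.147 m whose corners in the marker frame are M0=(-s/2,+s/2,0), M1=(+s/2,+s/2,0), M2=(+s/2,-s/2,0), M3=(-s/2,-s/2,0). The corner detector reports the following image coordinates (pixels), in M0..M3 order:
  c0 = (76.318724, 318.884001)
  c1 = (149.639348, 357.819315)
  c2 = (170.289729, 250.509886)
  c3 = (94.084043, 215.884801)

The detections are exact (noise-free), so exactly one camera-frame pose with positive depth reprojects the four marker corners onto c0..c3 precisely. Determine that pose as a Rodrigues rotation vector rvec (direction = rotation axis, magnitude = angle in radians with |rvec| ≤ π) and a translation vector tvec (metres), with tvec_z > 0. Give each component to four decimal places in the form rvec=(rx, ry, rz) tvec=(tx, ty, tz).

rvec=(0.1278, 0.3737, 0.2884) tvec=(-0.2883, 0.0816, 1.0024)

Intrinsics K: fx=642.5, fy=764.9, cx=306.3, cy=223.7
Marker side s = 0.147 m; corners in marker frame (Z=0):
  M0 = (-0.0735, +0.0735, 0)
  M1 = (+0.0735, +0.0735, 0)
  M2 = (+0.0735, -0.0735, 0)
  M3 = (-0.0735, -0.0735, 0)
Detected image corners:
  c0 = (76.318724, 318.884001) px
  c1 = (149.639348, 357.819315) px
  c2 = (170.289729, 250.509886) px
  c3 = (94.084043, 215.884801) px
Planar DLT: solve 8×8 A·h = b for H (H[2,2]=1):
  H  [+466.77630 -108.95167 +121.52490]
  H  [+153.20269 +765.01837 +285.99160]
  H  [-0.34010 +0.17514 +1.00000]
B = K⁻¹H; ‖b₁‖=0.997594, ‖b₂‖=0.997594; λ = 2/(‖b₁‖+‖b₂‖) = 1.002412, sign → tz>0 ⇒ λ=+1.002412
r₁ = λ·B[:,0] = (+0.89078,+0.30048,-0.34092); r₂ = λ·B[:,1] = (-0.25368,+0.95122,+0.17556)
r₃ = r₁×r₂ = (+0.37704,-0.06990,+0.92355); SVD([r₁ r₂ r₃]) → R = UVᵀ:
  R  [+0.89078 -0.25368 +0.37704]
  R  [+0.30048 +0.95122 -0.06990]
  R  [-0.34092 +0.17556 +0.92355]
t = (-0.28828, +0.08163, +1.00241) m
tr R = 2.765558; θ = arccos((tr R − 1)/2) = 0.489051 rad = 28.021°
axis k = ((R−Rᵀ)₃₂, (R−Rᵀ)₁₃, (R−Rᵀ)₂₁) / (2 sinθ) = (+0.261244, +0.764131, +0.589793)
rvec = θ·k = (+0.127761, +0.373699, +0.288439)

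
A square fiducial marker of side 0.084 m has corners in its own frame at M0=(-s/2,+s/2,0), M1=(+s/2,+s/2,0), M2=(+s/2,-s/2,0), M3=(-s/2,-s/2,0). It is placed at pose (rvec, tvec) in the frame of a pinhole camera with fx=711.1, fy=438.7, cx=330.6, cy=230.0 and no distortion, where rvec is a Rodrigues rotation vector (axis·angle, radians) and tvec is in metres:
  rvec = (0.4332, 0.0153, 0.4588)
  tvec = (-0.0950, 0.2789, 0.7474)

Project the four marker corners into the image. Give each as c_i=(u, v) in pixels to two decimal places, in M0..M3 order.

c0=(189.90, 399.84) c1=(261.01, 419.06) c2=(292.41, 387.34) c3=(218.24, 366.92)

Intrinsics K: fx=711.1, fy=438.7, cx=330.6, cy=230.0
Marker side s = 0.084 m; corners in marker frame (Z=0):
  M0 = (-0.0420, +0.0420, 0)
  M1 = (+0.0420, +0.0420, 0)
  M2 = (+0.0420, -0.0420, 0)
  M3 = (-0.0420, -0.0420, 0)
rvec = (0.4332, 0.0153, 0.4588), |rvec| = θ = 0.63118 rad = 36.164°
Rodrigues: sinθ=0.59010, 1−cosθ=0.19267; R = I + sinθ·[k]× + (1−cosθ)·[k]×²:
    [+0.89809 -0.42573 +0.11042]
    [+0.43214 +0.80744 -0.40161]
    [+0.08182 +0.40840 +0.90913]
t = (-0.0950, 0.2789, 0.7474) m
M0: Pc = R·M0+t = (-0.15060, +0.29466, +0.76112); u = 711.1·(-0.15060)/0.76112 + 330.6 = 189.8963, v = 438.7·(+0.29466)/0.76112 + 230.0 = 399.8406
M1: Pc = R·M1+t = (-0.07516, +0.33096, +0.76799); u = 711.1·(-0.07516)/0.76799 + 330.6 = 261.0065, v = 438.7·(+0.33096)/0.76799 + 230.0 = 419.0565
M2: Pc = R·M2+t = (-0.03940, +0.26314, +0.73368); u = 711.1·(-0.03940)/0.73368 + 330.6 = 292.4131, v = 438.7·(+0.26314)/0.73368 + 230.0 = 387.3408
M3: Pc = R·M3+t = (-0.11484, +0.22684, +0.72681); u = 711.1·(-0.11484)/0.72681 + 330.6 = 218.2435, v = 438.7·(+0.22684)/0.72681 + 230.0 = 366.9181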